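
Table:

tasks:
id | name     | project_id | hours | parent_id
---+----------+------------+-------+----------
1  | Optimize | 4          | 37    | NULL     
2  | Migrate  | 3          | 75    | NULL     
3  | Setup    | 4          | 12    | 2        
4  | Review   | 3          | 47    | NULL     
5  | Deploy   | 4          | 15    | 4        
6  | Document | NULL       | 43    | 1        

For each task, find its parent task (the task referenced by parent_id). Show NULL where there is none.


This is a self-join: tasks is joined to a second copy of itself, matching each row's parent_id to another row's id. Use LEFT JOIN so rows with parent_id=NULL are kept.
  - task 1 (Optimize): parent_id=NULL -> NULL
  - task 2 (Migrate): parent_id=NULL -> NULL
  - task 3 (Setup): parent_id=2 -> Migrate
  - task 4 (Review): parent_id=NULL -> NULL
  - task 5 (Deploy): parent_id=4 -> Review
  - task 6 (Document): parent_id=1 -> Optimize

SQL:
SELECT a.name AS item, b.name AS parent
FROM tasks a
LEFT JOIN tasks b ON a.parent_id = b.id

Result:
item     | parent  
---------+---------
Optimize | NULL    
Migrate  | NULL    
Setup    | Migrate 
Review   | NULL    
Deploy   | Review  
Document | Optimize


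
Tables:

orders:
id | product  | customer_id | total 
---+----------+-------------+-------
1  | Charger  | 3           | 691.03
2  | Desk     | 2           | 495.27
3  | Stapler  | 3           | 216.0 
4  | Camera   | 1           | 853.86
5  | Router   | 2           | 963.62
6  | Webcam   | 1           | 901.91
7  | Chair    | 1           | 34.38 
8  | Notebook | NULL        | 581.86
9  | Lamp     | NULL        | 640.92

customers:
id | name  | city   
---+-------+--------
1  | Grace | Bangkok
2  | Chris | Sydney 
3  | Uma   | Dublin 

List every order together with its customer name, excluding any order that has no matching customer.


INNER JOIN keeps only orders rows whose customer_id matches an id in customers. Walk through each order:
  - order 1 (Charger): customer_id=3 -> matches Uma
  - order 2 (Desk): customer_id=2 -> matches Chris
  - order 3 (Stapler): customer_id=3 -> matches Uma
  - order 4 (Camera): customer_id=1 -> matches Grace
  - order 5 (Router): customer_id=2 -> matches Chris
  - order 6 (Webcam): customer_id=1 -> matches Grace
  - order 7 (Chair): customer_id=1 -> matches Grace
  - order 8 (Notebook): customer_id=NULL, no match -> dropped
  - order 9 (Lamp): customer_id=NULL, no match -> dropped
So 2 of 9 rows are dropped.

SQL:
SELECT a.product, b.name AS customer
FROM orders a
INNER JOIN customers b ON a.customer_id = b.id

Result:
product | customer
--------+---------
Charger | Uma     
Desk    | Chris   
Stapler | Uma     
Camera  | Grace   
Router  | Chris   
Webcam  | Grace   
Chair   | Grace   


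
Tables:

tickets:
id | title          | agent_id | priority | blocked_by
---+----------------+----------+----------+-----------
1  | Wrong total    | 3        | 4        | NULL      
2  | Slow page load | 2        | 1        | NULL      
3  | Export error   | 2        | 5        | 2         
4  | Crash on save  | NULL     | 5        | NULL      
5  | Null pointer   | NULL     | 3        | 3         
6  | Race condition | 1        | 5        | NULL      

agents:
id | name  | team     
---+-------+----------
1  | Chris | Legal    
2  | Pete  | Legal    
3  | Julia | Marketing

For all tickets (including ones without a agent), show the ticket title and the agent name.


LEFT JOIN keeps every row from tickets (the left table); where agent_id has no match in agents, the agent columns become NULL. Walk through each ticket:
  - ticket 1 (Wrong total): agent_id=3 -> matches Julia
  - ticket 2 (Slow page load): agent_id=2 -> matches Pete
  - ticket 3 (Export error): agent_id=2 -> matches Pete
  - ticket 4 (Crash on save): agent_id=NULL, no match -> kept with NULL
  - ticket 5 (Null pointer): agent_id=NULL, no match -> kept with NULL
  - ticket 6 (Race condition): agent_id=1 -> matches Chris
All 6 rows appear; 2 have NULL agent.

SQL:
SELECT a.title, b.name AS agent
FROM tickets a
LEFT JOIN agents b ON a.agent_id = b.id

Result:
title          | agent
---------------+------
Wrong total    | Julia
Slow page load | Pete 
Export error   | Pete 
Crash on save  | NULL 
Null pointer   | NULL 
Race condition | Chris


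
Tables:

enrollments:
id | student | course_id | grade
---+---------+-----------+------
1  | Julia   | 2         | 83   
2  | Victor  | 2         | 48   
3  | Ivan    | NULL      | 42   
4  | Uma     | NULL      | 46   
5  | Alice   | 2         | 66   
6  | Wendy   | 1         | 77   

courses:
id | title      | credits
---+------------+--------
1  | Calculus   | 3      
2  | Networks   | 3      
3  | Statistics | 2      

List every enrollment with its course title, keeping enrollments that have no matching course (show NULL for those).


LEFT JOIN keeps every row from enrollments (the left table); where course_id has no match in courses, the course columns become NULL. Walk through each enrollment:
  - enrollment 1 (Julia): course_id=2 -> matches Networks
  - enrollment 2 (Victor): course_id=2 -> matches Networks
  - enrollment 3 (Ivan): course_id=NULL, no match -> kept with NULL
  - enrollment 4 (Uma): course_id=NULL, no match -> kept with NULL
  - enrollment 5 (Alice): course_id=2 -> matches Networks
  - enrollment 6 (Wendy): course_id=1 -> matches Calculus
All 6 rows appear; 2 have NULL course.

SQL:
SELECT a.student, b.title AS course
FROM enrollments a
LEFT JOIN courses b ON a.course_id = b.id

Result:
student | course  
--------+---------
Julia   | Networks
Victor  | Networks
Ivan    | NULL    
Uma     | NULL    
Alice   | Networks
Wendy   | Calculus


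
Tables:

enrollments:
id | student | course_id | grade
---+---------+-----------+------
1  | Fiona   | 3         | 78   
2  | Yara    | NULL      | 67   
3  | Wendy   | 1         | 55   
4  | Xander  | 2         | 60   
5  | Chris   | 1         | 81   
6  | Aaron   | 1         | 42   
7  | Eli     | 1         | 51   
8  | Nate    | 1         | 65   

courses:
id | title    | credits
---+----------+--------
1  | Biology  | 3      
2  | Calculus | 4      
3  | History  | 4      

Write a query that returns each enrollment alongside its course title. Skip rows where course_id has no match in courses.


INNER JOIN keeps only enrollments rows whose course_id matches an id in courses. Walk through each enrollment:
  - enrollment 1 (Fiona): course_id=3 -> matches History
  - enrollment 2 (Yara): course_id=NULL, no match -> dropped
  - enrollment 3 (Wendy): course_id=1 -> matches Biology
  - enrollment 4 (Xander): course_id=2 -> matches Calculus
  - enrollment 5 (Chris): course_id=1 -> matches Biology
  - enrollment 6 (Aaron): course_id=1 -> matches Biology
  - enrollment 7 (Eli): course_id=1 -> matches Biology
  - enrollment 8 (Nate): course_id=1 -> matches Biology
So 1 of 8 rows is dropped.

SQL:
SELECT a.student, b.title AS course
FROM enrollments a
INNER JOIN courses b ON a.course_id = b.id

Result:
student | course  
--------+---------
Fiona   | History 
Wendy   | Biology 
Xander  | Calculus
Chris   | Biology 
Aaron   | Biology 
Eli     | Biology 
Nate    | Biology 


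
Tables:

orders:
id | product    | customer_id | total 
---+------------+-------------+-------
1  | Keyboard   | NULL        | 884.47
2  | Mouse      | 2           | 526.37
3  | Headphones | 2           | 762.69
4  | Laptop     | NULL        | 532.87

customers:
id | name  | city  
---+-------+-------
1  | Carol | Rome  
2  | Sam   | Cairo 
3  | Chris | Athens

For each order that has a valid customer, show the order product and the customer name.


INNER JOIN keeps only orders rows whose customer_id matches an id in customers. Walk through each order:
  - order 1 (Keyboard): customer_id=NULL, no match -> dropped
  - order 2 (Mouse): customer_id=2 -> matches Sam
  - order 3 (Headphones): customer_id=2 -> matches Sam
  - order 4 (Laptop): customer_id=NULL, no match -> dropped
So 2 of 4 rows are dropped.

SQL:
SELECT a.product, b.name AS customer
FROM orders a
INNER JOIN customers b ON a.customer_id = b.id

Result:
product    | customer
-----------+---------
Mouse      | Sam     
Headphones | Sam     


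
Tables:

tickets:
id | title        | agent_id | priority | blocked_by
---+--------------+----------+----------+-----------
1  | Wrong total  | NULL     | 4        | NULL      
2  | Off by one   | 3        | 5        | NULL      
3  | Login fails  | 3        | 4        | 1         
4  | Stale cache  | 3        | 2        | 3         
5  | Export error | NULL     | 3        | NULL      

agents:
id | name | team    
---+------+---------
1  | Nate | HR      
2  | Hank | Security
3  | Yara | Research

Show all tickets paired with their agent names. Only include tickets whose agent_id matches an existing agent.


INNER JOIN keeps only tickets rows whose agent_id matches an id in agents. Walk through each ticket:
  - ticket 1 (Wrong total): agent_id=NULL, no match -> dropped
  - ticket 2 (Off by one): agent_id=3 -> matches Yara
  - ticket 3 (Login fails): agent_id=3 -> matches Yara
  - ticket 4 (Stale cache): agent_id=3 -> matches Yara
  - ticket 5 (Export error): agent_id=NULL, no match -> dropped
So 2 of 5 rows are dropped.

SQL:
SELECT a.title, b.name AS agent
FROM tickets a
INNER JOIN agents b ON a.agent_id = b.id

Result:
title       | agent
------------+------
Off by one  | Yara 
Login fails | Yara 
Stale cache | Yara 


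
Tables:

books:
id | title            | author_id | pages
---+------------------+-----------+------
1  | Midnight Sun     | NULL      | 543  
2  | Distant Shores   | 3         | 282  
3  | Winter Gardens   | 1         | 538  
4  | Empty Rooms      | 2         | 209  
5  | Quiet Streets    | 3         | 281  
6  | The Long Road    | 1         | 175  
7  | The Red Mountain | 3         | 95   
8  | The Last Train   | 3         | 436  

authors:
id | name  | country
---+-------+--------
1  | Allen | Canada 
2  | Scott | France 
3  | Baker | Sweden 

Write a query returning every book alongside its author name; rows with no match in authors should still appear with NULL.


LEFT JOIN keeps every row from books (the left table); where author_id has no match in authors, the author columns become NULL. Walk through each book:
  - book 1 (Midnight Sun): author_id=NULL, no match -> kept with NULL
  - book 2 (Distant Shores): author_id=3 -> matches Baker
  - book 3 (Winter Gardens): author_id=1 -> matches Allen
  - book 4 (Empty Rooms): author_id=2 -> matches Scott
  - book 5 (Quiet Streets): author_id=3 -> matches Baker
  - book 6 (The Long Road): author_id=1 -> matches Allen
  - book 7 (The Red Mountain): author_id=3 -> matches Baker
  - book 8 (The Last Train): author_id=3 -> matches Baker
All 8 rows appear; 1 has NULL author.

SQL:
SELECT a.title, b.name AS author
FROM books a
LEFT JOIN authors b ON a.author_id = b.id

Result:
title            | author
-----------------+-------
Midnight Sun     | NULL  
Distant Shores   | Baker 
Winter Gardens   | Allen 
Empty Rooms      | Scott 
Quiet Streets    | Baker 
The Long Road    | Allen 
The Red Mountain | Baker 
The Last Train   | Baker 


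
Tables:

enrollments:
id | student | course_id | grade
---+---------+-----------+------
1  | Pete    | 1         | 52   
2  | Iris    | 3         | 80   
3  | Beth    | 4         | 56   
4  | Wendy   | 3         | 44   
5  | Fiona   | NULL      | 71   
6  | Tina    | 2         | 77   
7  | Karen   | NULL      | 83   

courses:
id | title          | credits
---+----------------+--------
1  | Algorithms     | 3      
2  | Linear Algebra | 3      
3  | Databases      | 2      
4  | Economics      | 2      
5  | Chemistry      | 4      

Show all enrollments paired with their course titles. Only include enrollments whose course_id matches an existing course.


INNER JOIN keeps only enrollments rows whose course_id matches an id in courses. Walk through each enrollment:
  - enrollment 1 (Pete): course_id=1 -> matches Algorithms
  - enrollment 2 (Iris): course_id=3 -> matches Databases
  - enrollment 3 (Beth): course_id=4 -> matches Economics
  - enrollment 4 (Wendy): course_id=3 -> matches Databases
  - enrollment 5 (Fiona): course_id=NULL, no match -> dropped
  - enrollment 6 (Tina): course_id=2 -> matches Linear Algebra
  - enrollment 7 (Karen): course_id=NULL, no match -> dropped
So 2 of 7 rows are dropped.

SQL:
SELECT a.student, b.title AS course
FROM enrollments a
INNER JOIN courses b ON a.course_id = b.id

Result:
student | course        
--------+---------------
Pete    | Algorithms    
Iris    | Databases     
Beth    | Economics     
Wendy   | Databases     
Tina    | Linear Algebra


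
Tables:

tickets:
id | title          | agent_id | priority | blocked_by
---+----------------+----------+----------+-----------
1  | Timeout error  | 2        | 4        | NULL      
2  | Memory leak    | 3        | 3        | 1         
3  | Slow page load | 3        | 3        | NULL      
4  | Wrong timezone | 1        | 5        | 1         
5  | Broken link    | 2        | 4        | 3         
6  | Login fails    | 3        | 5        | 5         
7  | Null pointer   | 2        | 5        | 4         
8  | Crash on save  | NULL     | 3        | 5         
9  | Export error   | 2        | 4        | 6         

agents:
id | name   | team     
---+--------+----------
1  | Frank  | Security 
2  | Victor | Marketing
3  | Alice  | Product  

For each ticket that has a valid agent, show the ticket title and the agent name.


INNER JOIN keeps only tickets rows whose agent_id matches an id in agents. Walk through each ticket:
  - ticket 1 (Timeout error): agent_id=2 -> matches Victor
  - ticket 2 (Memory leak): agent_id=3 -> matches Alice
  - ticket 3 (Slow page load): agent_id=3 -> matches Alice
  - ticket 4 (Wrong timezone): agent_id=1 -> matches Frank
  - ticket 5 (Broken link): agent_id=2 -> matches Victor
  - ticket 6 (Login fails): agent_id=3 -> matches Alice
  - ticket 7 (Null pointer): agent_id=2 -> matches Victor
  - ticket 8 (Crash on save): agent_id=NULL, no match -> dropped
  - ticket 9 (Export error): agent_id=2 -> matches Victor
So 1 of 9 rows is dropped.

SQL:
SELECT a.title, b.name AS agent
FROM tickets a
INNER JOIN agents b ON a.agent_id = b.id

Result:
title          | agent 
---------------+-------
Timeout error  | Victor
Memory leak    | Alice 
Slow page load | Alice 
Wrong timezone | Frank 
Broken link    | Victor
Login fails    | Alice 
Null pointer   | Victor
Export error   | Victor


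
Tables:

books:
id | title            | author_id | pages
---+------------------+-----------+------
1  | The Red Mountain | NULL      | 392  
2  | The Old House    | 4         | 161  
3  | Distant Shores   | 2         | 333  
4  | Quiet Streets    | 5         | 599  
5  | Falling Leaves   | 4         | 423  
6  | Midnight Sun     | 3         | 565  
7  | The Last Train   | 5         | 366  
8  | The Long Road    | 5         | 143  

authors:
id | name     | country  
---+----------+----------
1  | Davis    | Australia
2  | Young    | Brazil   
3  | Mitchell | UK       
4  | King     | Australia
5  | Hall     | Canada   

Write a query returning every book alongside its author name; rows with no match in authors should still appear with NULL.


LEFT JOIN keeps every row from books (the left table); where author_id has no match in authors, the author columns become NULL. Walk through each book:
  - book 1 (The Red Mountain): author_id=NULL, no match -> kept with NULL
  - book 2 (The Old House): author_id=4 -> matches King
  - book 3 (Distant Shores): author_id=2 -> matches Young
  - book 4 (Quiet Streets): author_id=5 -> matches Hall
  - book 5 (Falling Leaves): author_id=4 -> matches King
  - book 6 (Midnight Sun): author_id=3 -> matches Mitchell
  - book 7 (The Last Train): author_id=5 -> matches Hall
  - book 8 (The Long Road): author_id=5 -> matches Hall
All 8 rows appear; 1 has NULL author.

SQL:
SELECT a.title, b.name AS author
FROM books a
LEFT JOIN authors b ON a.author_id = b.id

Result:
title            | author  
-----------------+---------
The Red Mountain | NULL    
The Old House    | King    
Distant Shores   | Young   
Quiet Streets    | Hall    
Falling Leaves   | King    
Midnight Sun     | Mitchell
The Last Train   | Hall    
The Long Road    | Hall    


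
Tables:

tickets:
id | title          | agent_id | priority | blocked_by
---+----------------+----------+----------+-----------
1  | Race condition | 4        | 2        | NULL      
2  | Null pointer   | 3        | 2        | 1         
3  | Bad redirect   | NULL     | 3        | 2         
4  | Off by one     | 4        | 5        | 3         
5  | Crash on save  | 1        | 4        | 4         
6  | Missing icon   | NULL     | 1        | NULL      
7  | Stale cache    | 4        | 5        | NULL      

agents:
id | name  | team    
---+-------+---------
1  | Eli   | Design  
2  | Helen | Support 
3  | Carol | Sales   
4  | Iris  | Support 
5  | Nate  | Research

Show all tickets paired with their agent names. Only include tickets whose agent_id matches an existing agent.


INNER JOIN keeps only tickets rows whose agent_id matches an id in agents. Walk through each ticket:
  - ticket 1 (Race condition): agent_id=4 -> matches Iris
  - ticket 2 (Null pointer): agent_id=3 -> matches Carol
  - ticket 3 (Bad redirect): agent_id=NULL, no match -> dropped
  - ticket 4 (Off by one): agent_id=4 -> matches Iris
  - ticket 5 (Crash on save): agent_id=1 -> matches Eli
  - ticket 6 (Missing icon): agent_id=NULL, no match -> dropped
  - ticket 7 (Stale cache): agent_id=4 -> matches Iris
So 2 of 7 rows are dropped.

SQL:
SELECT a.title, b.name AS agent
FROM tickets a
INNER JOIN agents b ON a.agent_id = b.id

Result:
title          | agent
---------------+------
Race condition | Iris 
Null pointer   | Carol
Off by one     | Iris 
Crash on save  | Eli  
Stale cache    | Iris 


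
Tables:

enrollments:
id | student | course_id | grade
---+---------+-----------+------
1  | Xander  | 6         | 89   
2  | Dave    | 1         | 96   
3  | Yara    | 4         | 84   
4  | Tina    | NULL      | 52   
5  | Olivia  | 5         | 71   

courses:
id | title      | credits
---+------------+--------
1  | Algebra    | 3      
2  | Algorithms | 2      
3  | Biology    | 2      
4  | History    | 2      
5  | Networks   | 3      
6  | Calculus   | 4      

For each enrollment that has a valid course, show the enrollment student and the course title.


INNER JOIN keeps only enrollments rows whose course_id matches an id in courses. Walk through each enrollment:
  - enrollment 1 (Xander): course_id=6 -> matches Calculus
  - enrollment 2 (Dave): course_id=1 -> matches Algebra
  - enrollment 3 (Yara): course_id=4 -> matches History
  - enrollment 4 (Tina): course_id=NULL, no match -> dropped
  - enrollment 5 (Olivia): course_id=5 -> matches Networks
So 1 of 5 rows is dropped.

SQL:
SELECT a.student, b.title AS course
FROM enrollments a
INNER JOIN courses b ON a.course_id = b.id

Result:
student | course  
--------+---------
Xander  | Calculus
Dave    | Algebra 
Yara    | History 
Olivia  | Networks


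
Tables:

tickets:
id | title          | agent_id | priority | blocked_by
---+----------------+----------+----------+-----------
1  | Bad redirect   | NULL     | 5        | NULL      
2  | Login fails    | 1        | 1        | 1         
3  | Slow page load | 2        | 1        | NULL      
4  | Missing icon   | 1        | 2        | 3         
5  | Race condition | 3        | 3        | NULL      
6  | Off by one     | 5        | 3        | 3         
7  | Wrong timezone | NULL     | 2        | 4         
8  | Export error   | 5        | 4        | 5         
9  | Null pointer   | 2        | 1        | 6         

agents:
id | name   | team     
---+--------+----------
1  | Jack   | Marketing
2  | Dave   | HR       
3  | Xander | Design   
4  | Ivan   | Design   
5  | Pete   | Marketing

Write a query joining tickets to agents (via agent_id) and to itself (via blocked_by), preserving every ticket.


Two LEFT JOINs from the same base table tickets: one to agents via agent_id, one to tickets itself via blocked_by. Both are LEFT so every ticket is preserved.
Match against agents:
  - ticket 1 (Bad redirect): agent_id=NULL, no match -> kept with NULL
  - ticket 2 (Login fails): agent_id=1 -> matches Jack
  - ticket 3 (Slow page load): agent_id=2 -> matches Dave
  - ticket 4 (Missing icon): agent_id=1 -> matches Jack
  - ticket 5 (Race condition): agent_id=3 -> matches Xander
  - ticket 6 (Off by one): agent_id=5 -> matches Pete
  - ticket 7 (Wrong timezone): agent_id=NULL, no match -> kept with NULL
  - ticket 8 (Export error): agent_id=5 -> matches Pete
  - ticket 9 (Null pointer): agent_id=2 -> matches Dave
Match against tickets (self):
  - ticket 1 (Bad redirect): blocked_by=NULL -> NULL
  - ticket 2 (Login fails): blocked_by=1 -> Bad redirect
  - ticket 3 (Slow page load): blocked_by=NULL -> NULL
  - ticket 4 (Missing icon): blocked_by=3 -> Slow page load
  - ticket 5 (Race condition): blocked_by=NULL -> NULL
  - ticket 6 (Off by one): blocked_by=3 -> Slow page load
  - ticket 7 (Wrong timezone): blocked_by=4 -> Missing icon
  - ticket 8 (Export error): blocked_by=5 -> Race condition
  - ticket 9 (Null pointer): blocked_by=6 -> Off by one

SQL:
SELECT a.title, b.name AS agent, c.title AS blocked_by
FROM tickets a
LEFT JOIN agents b ON a.agent_id = b.id
LEFT JOIN tickets c ON a.blocked_by = c.id

Result:
title          | agent  | blocked_by    
---------------+--------+---------------
Bad redirect   | NULL   | NULL          
Login fails    | Jack   | Bad redirect  
Slow page load | Dave   | NULL          
Missing icon   | Jack   | Slow page load
Race condition | Xander | NULL          
Off by one     | Pete   | Slow page load
Wrong timezone | NULL   | Missing icon  
Export error   | Pete   | Race condition
Null pointer   | Dave   | Off by one    


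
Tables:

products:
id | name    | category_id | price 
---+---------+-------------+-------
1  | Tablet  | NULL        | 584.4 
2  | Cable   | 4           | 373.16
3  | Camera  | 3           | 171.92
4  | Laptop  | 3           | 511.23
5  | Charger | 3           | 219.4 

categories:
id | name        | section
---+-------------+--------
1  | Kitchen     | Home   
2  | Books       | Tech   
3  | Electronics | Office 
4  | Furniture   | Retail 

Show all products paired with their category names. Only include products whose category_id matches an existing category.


INNER JOIN keeps only products rows whose category_id matches an id in categories. Walk through each product:
  - product 1 (Tablet): category_id=NULL, no match -> dropped
  - product 2 (Cable): category_id=4 -> matches Furniture
  - product 3 (Camera): category_id=3 -> matches Electronics
  - product 4 (Laptop): category_id=3 -> matches Electronics
  - product 5 (Charger): category_id=3 -> matches Electronics
So 1 of 5 rows is dropped.

SQL:
SELECT a.name, b.name AS category
FROM products a
INNER JOIN categories b ON a.category_id = b.id

Result:
name    | category   
--------+------------
Cable   | Furniture  
Camera  | Electronics
Laptop  | Electronics
Charger | Electronics


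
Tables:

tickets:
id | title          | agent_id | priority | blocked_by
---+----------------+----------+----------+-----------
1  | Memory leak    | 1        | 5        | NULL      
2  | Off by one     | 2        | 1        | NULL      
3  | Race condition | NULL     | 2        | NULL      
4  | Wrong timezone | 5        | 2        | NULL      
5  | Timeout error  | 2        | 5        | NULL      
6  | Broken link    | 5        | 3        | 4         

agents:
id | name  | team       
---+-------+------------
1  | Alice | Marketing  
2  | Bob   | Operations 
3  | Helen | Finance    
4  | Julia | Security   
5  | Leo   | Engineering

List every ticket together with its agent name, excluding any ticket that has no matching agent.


INNER JOIN keeps only tickets rows whose agent_id matches an id in agents. Walk through each ticket:
  - ticket 1 (Memory leak): agent_id=1 -> matches Alice
  - ticket 2 (Off by one): agent_id=2 -> matches Bob
  - ticket 3 (Race condition): agent_id=NULL, no match -> dropped
  - ticket 4 (Wrong timezone): agent_id=5 -> matches Leo
  - ticket 5 (Timeout error): agent_id=2 -> matches Bob
  - ticket 6 (Broken link): agent_id=5 -> matches Leo
So 1 of 6 rows is dropped.

SQL:
SELECT a.title, b.name AS agent
FROM tickets a
INNER JOIN agents b ON a.agent_id = b.id

Result:
title          | agent
---------------+------
Memory leak    | Alice
Off by one     | Bob  
Wrong timezone | Leo  
Timeout error  | Bob  
Broken link    | Leo  


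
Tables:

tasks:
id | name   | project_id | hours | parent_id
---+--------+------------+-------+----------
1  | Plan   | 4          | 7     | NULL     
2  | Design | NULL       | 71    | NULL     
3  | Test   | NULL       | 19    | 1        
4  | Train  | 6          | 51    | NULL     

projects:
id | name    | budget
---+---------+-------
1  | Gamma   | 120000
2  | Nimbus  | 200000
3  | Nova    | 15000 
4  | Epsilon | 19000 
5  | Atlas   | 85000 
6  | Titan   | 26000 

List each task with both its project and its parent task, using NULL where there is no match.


Two LEFT JOINs from the same base table tasks: one to projects via project_id, one to tasks itself via parent_id. Both are LEFT so every task is preserved.
Match against projects:
  - task 1 (Plan): project_id=4 -> matches Epsilon
  - task 2 (Design): project_id=NULL, no match -> kept with NULL
  - task 3 (Test): project_id=NULL, no match -> kept with NULL
  - task 4 (Train): project_id=6 -> matches Titan
Match against tasks (self):
  - task 1 (Plan): parent_id=NULL -> NULL
  - task 2 (Design): parent_id=NULL -> NULL
  - task 3 (Test): parent_id=1 -> Plan
  - task 4 (Train): parent_id=NULL -> NULL

SQL:
SELECT a.name, b.name AS project, c.name AS parent
FROM tasks a
LEFT JOIN projects b ON a.project_id = b.id
LEFT JOIN tasks c ON a.parent_id = c.id

Result:
name   | project | parent
-------+---------+-------
Plan   | Epsilon | NULL  
Design | NULL    | NULL  
Test   | NULL    | Plan  
Train  | Titan   | NULL  


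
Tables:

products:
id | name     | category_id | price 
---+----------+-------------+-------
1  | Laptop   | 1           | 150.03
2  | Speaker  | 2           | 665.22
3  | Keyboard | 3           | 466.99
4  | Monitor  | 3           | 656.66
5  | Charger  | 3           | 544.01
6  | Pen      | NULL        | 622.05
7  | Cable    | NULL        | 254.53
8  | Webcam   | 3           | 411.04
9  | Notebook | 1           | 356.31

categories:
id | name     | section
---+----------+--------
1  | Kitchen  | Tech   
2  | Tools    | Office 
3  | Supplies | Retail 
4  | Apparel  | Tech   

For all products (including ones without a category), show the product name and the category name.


LEFT JOIN keeps every row from products (the left table); where category_id has no match in categories, the category columns become NULL. Walk through each product:
  - product 1 (Laptop): category_id=1 -> matches Kitchen
  - product 2 (Speaker): category_id=2 -> matches Tools
  - product 3 (Keyboard): category_id=3 -> matches Supplies
  - product 4 (Monitor): category_id=3 -> matches Supplies
  - product 5 (Charger): category_id=3 -> matches Supplies
  - product 6 (Pen): category_id=NULL, no match -> kept with NULL
  - product 7 (Cable): category_id=NULL, no match -> kept with NULL
  - product 8 (Webcam): category_id=3 -> matches Supplies
  - product 9 (Notebook): category_id=1 -> matches Kitchen
All 9 rows appear; 2 have NULL category.

SQL:
SELECT a.name, b.name AS category
FROM products a
LEFT JOIN categories b ON a.category_id = b.id

Result:
name     | category
---------+---------
Laptop   | Kitchen 
Speaker  | Tools   
Keyboard | Supplies
Monitor  | Supplies
Charger  | Supplies
Pen      | NULL    
Cable    | NULL    
Webcam   | Supplies
Notebook | Kitchen 


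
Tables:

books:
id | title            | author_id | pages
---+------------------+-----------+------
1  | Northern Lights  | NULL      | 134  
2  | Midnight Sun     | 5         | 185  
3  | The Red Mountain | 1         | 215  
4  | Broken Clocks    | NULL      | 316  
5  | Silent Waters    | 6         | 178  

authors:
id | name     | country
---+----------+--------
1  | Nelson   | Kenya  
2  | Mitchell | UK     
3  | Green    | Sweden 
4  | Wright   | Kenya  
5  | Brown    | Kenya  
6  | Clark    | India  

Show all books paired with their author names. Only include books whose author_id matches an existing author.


INNER JOIN keeps only books rows whose author_id matches an id in authors. Walk through each book:
  - book 1 (Northern Lights): author_id=NULL, no match -> dropped
  - book 2 (Midnight Sun): author_id=5 -> matches Brown
  - book 3 (The Red Mountain): author_id=1 -> matches Nelson
  - book 4 (Broken Clocks): author_id=NULL, no match -> dropped
  - book 5 (Silent Waters): author_id=6 -> matches Clark
So 2 of 5 rows are dropped.

SQL:
SELECT a.title, b.name AS author
FROM books a
INNER JOIN authors b ON a.author_id = b.id

Result:
title            | author
-----------------+-------
Midnight Sun     | Brown 
The Red Mountain | Nelson
Silent Waters    | Clark 


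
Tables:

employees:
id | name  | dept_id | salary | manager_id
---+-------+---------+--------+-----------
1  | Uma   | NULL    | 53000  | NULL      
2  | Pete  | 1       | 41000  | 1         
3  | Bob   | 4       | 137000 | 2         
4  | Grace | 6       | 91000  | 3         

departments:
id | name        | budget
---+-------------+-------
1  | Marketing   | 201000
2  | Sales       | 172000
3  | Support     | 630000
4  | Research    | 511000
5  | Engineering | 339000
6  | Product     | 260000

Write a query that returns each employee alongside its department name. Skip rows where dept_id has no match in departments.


INNER JOIN keeps only employees rows whose dept_id matches an id in departments. Walk through each employee:
  - employee 1 (Uma): dept_id=NULL, no match -> dropped
  - employee 2 (Pete): dept_id=1 -> matches Marketing
  - employee 3 (Bob): dept_id=4 -> matches Research
  - employee 4 (Grace): dept_id=6 -> matches Product
So 1 of 4 rows is dropped.

SQL:
SELECT a.name, b.name AS department
FROM employees a
INNER JOIN departments b ON a.dept_id = b.id

Result:
name  | department
------+-----------
Pete  | Marketing 
Bob   | Research  
Grace | Product   


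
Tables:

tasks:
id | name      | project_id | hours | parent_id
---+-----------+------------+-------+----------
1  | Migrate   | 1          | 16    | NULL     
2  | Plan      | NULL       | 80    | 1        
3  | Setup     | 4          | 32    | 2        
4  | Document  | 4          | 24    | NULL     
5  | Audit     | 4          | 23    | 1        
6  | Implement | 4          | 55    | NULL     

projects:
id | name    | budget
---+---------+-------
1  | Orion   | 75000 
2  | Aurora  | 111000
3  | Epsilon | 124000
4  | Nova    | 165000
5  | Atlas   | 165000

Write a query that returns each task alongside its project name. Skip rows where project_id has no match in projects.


INNER JOIN keeps only tasks rows whose project_id matches an id in projects. Walk through each task:
  - task 1 (Migrate): project_id=1 -> matches Orion
  - task 2 (Plan): project_id=NULL, no match -> dropped
  - task 3 (Setup): project_id=4 -> matches Nova
  - task 4 (Document): project_id=4 -> matches Nova
  - task 5 (Audit): project_id=4 -> matches Nova
  - task 6 (Implement): project_id=4 -> matches Nova
So 1 of 6 rows is dropped.

SQL:
SELECT a.name, b.name AS project
FROM tasks a
INNER JOIN projects b ON a.project_id = b.id

Result:
name      | project
----------+--------
Migrate   | Orion  
Setup     | Nova   
Document  | Nova   
Audit     | Nova   
Implement | Nova   


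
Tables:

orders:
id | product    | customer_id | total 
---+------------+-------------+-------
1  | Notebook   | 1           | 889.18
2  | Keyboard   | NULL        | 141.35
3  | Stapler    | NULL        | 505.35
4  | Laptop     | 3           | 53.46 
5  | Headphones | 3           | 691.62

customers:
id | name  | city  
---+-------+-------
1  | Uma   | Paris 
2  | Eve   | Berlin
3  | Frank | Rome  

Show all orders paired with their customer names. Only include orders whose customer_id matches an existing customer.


INNER JOIN keeps only orders rows whose customer_id matches an id in customers. Walk through each order:
  - order 1 (Notebook): customer_id=1 -> matches Uma
  - order 2 (Keyboard): customer_id=NULL, no match -> dropped
  - order 3 (Stapler): customer_id=NULL, no match -> dropped
  - order 4 (Laptop): customer_id=3 -> matches Frank
  - order 5 (Headphones): customer_id=3 -> matches Frank
So 2 of 5 rows are dropped.

SQL:
SELECT a.product, b.name AS customer
FROM orders a
INNER JOIN customers b ON a.customer_id = b.id

Result:
product    | customer
-----------+---------
Notebook   | Uma     
Laptop     | Frank   
Headphones | Frank   


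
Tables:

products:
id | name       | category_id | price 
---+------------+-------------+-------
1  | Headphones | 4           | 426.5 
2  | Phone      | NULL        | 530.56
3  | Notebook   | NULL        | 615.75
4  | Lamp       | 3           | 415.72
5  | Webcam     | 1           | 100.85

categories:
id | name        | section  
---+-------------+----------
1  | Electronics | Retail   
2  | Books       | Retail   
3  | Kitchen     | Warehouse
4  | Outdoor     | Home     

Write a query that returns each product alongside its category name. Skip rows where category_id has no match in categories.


INNER JOIN keeps only products rows whose category_id matches an id in categories. Walk through each product:
  - product 1 (Headphones): category_id=4 -> matches Outdoor
  - product 2 (Phone): category_id=NULL, no match -> dropped
  - product 3 (Notebook): category_id=NULL, no match -> dropped
  - product 4 (Lamp): category_id=3 -> matches Kitchen
  - product 5 (Webcam): category_id=1 -> matches Electronics
So 2 of 5 rows are dropped.

SQL:
SELECT a.name, b.name AS category
FROM products a
INNER JOIN categories b ON a.category_id = b.id

Result:
name       | category   
-----------+------------
Headphones | Outdoor    
Lamp       | Kitchen    
Webcam     | Electronics


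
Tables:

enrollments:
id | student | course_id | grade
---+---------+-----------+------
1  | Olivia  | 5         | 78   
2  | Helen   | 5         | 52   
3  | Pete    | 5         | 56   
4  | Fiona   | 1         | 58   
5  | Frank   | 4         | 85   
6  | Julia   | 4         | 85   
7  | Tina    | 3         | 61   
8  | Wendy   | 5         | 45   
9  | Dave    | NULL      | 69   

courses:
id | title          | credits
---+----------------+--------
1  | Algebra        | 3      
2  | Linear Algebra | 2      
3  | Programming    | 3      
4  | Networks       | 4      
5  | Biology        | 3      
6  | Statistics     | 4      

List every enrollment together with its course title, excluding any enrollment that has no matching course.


INNER JOIN keeps only enrollments rows whose course_id matches an id in courses. Walk through each enrollment:
  - enrollment 1 (Olivia): course_id=5 -> matches Biology
  - enrollment 2 (Helen): course_id=5 -> matches Biology
  - enrollment 3 (Pete): course_id=5 -> matches Biology
  - enrollment 4 (Fiona): course_id=1 -> matches Algebra
  - enrollment 5 (Frank): course_id=4 -> matches Networks
  - enrollment 6 (Julia): course_id=4 -> matches Networks
  - enrollment 7 (Tina): course_id=3 -> matches Programming
  - enrollment 8 (Wendy): course_id=5 -> matches Biology
  - enrollment 9 (Dave): course_id=NULL, no match -> dropped
So 1 of 9 rows is dropped.

SQL:
SELECT a.student, b.title AS course
FROM enrollments a
INNER JOIN courses b ON a.course_id = b.id

Result:
student | course     
--------+------------
Olivia  | Biology    
Helen   | Biology    
Pete    | Biology    
Fiona   | Algebra    
Frank   | Networks   
Julia   | Networks   
Tina    | Programming
Wendy   | Biology    


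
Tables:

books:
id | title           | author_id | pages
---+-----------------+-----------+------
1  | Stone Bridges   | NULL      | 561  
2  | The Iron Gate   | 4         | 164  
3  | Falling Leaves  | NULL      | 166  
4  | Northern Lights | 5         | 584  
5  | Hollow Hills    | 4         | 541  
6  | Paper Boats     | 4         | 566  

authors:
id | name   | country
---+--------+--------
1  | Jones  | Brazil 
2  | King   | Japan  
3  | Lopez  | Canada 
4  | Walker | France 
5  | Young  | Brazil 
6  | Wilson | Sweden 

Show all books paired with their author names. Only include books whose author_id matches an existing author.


INNER JOIN keeps only books rows whose author_id matches an id in authors. Walk through each book:
  - book 1 (Stone Bridges): author_id=NULL, no match -> dropped
  - book 2 (The Iron Gate): author_id=4 -> matches Walker
  - book 3 (Falling Leaves): author_id=NULL, no match -> dropped
  - book 4 (Northern Lights): author_id=5 -> matches Young
  - book 5 (Hollow Hills): author_id=4 -> matches Walker
  - book 6 (Paper Boats): author_id=4 -> matches Walker
So 2 of 6 rows are dropped.

SQL:
SELECT a.title, b.name AS author
FROM books a
INNER JOIN authors b ON a.author_id = b.id

Result:
title           | author
----------------+-------
The Iron Gate   | Walker
Northern Lights | Young 
Hollow Hills    | Walker
Paper Boats     | Walker


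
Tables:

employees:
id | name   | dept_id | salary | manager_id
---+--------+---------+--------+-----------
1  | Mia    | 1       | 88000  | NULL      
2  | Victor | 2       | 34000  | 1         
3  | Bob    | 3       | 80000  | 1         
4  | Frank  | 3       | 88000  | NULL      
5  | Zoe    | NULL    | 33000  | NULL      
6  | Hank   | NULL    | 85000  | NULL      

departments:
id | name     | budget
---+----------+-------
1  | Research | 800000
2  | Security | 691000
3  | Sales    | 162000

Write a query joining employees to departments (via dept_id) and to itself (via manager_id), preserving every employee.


Two LEFT JOINs from the same base table employees: one to departments via dept_id, one to employees itself via manager_id. Both are LEFT so every employee is preserved.
Match against departments:
  - employee 1 (Mia): dept_id=1 -> matches Research
  - employee 2 (Victor): dept_id=2 -> matches Security
  - employee 3 (Bob): dept_id=3 -> matches Sales
  - employee 4 (Frank): dept_id=3 -> matches Sales
  - employee 5 (Zoe): dept_id=NULL, no match -> kept with NULL
  - employee 6 (Hank): dept_id=NULL, no match -> kept with NULL
Match against employees (self):
  - employee 1 (Mia): manager_id=NULL -> NULL
  - employee 2 (Victor): manager_id=1 -> Mia
  - employee 3 (Bob): manager_id=1 -> Mia
  - employee 4 (Frank): manager_id=NULL -> NULL
  - employee 5 (Zoe): manager_id=NULL -> NULL
  - employee 6 (Hank): manager_id=NULL -> NULL

SQL:
SELECT a.name, b.name AS department, c.name AS manager
FROM employees a
LEFT JOIN departments b ON a.dept_id = b.id
LEFT JOIN employees c ON a.manager_id = c.id

Result:
name   | department | manager
-------+------------+--------
Mia    | Research   | NULL   
Victor | Security   | Mia    
Bob    | Sales      | Mia    
Frank  | Sales      | NULL   
Zoe    | NULL       | NULL   
Hank   | NULL       | NULL   


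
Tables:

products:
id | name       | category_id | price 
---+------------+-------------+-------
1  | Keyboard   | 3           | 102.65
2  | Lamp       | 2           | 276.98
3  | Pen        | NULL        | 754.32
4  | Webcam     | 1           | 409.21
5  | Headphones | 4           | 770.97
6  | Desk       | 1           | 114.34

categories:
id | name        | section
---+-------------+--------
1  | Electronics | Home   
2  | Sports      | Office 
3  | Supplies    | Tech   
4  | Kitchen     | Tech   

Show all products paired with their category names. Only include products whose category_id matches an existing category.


INNER JOIN keeps only products rows whose category_id matches an id in categories. Walk through each product:
  - product 1 (Keyboard): category_id=3 -> matches Supplies
  - product 2 (Lamp): category_id=2 -> matches Sports
  - product 3 (Pen): category_id=NULL, no match -> dropped
  - product 4 (Webcam): category_id=1 -> matches Electronics
  - product 5 (Headphones): category_id=4 -> matches Kitchen
  - product 6 (Desk): category_id=1 -> matches Electronics
So 1 of 6 rows is dropped.

SQL:
SELECT a.name, b.name AS category
FROM products a
INNER JOIN categories b ON a.category_id = b.id

Result:
name       | category   
-----------+------------
Keyboard   | Supplies   
Lamp       | Sports     
Webcam     | Electronics
Headphones | Kitchen    
Desk       | Electronics
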